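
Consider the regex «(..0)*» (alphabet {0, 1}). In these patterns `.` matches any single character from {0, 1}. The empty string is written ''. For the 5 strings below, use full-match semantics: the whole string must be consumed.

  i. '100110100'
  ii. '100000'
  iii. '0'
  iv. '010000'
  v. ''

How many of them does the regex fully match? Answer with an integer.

4

i. '100110100' → match
ii. '100000' → match
iii. '0' → no match
iv. '010000' → match
v. '' → match
Total matched: 4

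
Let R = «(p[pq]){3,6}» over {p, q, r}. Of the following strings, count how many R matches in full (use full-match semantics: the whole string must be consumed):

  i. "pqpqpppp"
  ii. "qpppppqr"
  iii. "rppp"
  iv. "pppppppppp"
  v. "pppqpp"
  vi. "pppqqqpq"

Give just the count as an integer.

i → match
ii → no match — must start with "p"
iii → no match — must start with "p"
iv → match
v → match
vi → no match
Total matched: 3

3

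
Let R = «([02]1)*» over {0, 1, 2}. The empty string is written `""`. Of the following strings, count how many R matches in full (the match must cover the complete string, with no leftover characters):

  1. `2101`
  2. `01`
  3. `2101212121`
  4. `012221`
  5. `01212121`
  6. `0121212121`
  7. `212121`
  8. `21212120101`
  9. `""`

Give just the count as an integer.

1. `2101` → match
2. `01` → match
3. `2101212121` → match
4. `012221` → no match
5. `01212121` → match
6. `0121212121` → match
7. `212121` → match
8. `21212120101` → no match
9. `""` → match
Total matched: 7

7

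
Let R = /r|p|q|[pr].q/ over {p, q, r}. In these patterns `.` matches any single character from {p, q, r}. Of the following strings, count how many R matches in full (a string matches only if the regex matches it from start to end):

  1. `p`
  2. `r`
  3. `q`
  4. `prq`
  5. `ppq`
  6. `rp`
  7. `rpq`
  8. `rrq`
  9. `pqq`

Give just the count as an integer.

1. `p` → match
2. `r` → match
3. `q` → match
4. `prq` → match
5. `ppq` → match
6. `rp` → no match
7. `rpq` → match
8. `rrq` → match
9. `pqq` → match
Total matched: 8

8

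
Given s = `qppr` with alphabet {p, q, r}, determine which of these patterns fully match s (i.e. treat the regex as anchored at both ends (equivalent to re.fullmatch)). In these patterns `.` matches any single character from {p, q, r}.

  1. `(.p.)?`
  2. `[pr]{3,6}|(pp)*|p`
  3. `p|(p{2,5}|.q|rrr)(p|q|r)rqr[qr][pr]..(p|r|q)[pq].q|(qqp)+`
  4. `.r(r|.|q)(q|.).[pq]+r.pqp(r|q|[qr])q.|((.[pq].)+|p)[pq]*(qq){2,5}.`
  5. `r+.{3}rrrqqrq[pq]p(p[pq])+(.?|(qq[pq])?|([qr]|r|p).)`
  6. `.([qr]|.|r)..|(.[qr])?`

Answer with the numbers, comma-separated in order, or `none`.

1 → no match
2 → no match
3 → no match
4 → no match
5 → no match — must start with `r`
6 → match

6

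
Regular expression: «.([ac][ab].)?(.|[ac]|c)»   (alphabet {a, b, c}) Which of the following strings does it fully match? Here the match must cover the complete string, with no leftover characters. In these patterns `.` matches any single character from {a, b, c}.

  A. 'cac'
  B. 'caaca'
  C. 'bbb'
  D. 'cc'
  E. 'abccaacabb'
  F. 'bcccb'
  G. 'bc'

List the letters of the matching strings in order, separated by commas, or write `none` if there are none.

B, D, G

A → no match
B → match
C → no match
D → match
E → no match
F → no match
G → match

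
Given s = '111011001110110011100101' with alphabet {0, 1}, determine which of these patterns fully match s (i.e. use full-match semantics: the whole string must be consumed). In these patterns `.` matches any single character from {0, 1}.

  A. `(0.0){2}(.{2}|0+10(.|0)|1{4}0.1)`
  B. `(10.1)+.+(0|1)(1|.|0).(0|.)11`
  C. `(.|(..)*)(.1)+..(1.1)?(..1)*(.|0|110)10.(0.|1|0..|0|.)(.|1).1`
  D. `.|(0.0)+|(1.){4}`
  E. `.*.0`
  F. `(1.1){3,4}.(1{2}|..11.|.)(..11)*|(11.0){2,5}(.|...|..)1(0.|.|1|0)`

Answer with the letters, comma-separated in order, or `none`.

A → no match — must start with '0'
B → no match — must start with '10'
C → no match
D → no match
E → no match — must end with '0'
F → match

F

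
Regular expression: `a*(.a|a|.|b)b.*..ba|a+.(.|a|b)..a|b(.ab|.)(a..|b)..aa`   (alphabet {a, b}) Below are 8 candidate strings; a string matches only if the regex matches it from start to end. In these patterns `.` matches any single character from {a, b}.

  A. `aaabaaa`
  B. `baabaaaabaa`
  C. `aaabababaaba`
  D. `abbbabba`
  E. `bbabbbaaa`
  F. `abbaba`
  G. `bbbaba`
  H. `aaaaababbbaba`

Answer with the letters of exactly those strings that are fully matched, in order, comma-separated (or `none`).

A → match
B → match
C → match
D → match
E → match
F → match
G → match
H → match

A, B, C, D, E, F, G, H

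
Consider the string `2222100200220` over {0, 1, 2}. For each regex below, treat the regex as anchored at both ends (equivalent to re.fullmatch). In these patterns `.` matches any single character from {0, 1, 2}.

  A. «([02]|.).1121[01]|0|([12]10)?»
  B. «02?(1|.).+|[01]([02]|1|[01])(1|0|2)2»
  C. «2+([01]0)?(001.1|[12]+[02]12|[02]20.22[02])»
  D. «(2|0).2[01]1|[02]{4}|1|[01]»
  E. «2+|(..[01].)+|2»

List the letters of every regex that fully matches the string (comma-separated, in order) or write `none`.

C

A → no match
B → no match
C → match
D → no match
E → no match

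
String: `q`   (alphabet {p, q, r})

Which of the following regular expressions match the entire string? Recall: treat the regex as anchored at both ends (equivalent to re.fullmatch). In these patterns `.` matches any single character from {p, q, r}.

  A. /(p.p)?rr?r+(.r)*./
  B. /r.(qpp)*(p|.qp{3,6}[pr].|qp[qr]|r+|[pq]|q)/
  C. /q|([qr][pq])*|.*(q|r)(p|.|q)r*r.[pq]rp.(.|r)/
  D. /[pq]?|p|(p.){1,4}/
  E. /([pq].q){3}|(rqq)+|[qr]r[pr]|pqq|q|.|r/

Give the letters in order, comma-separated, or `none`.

A → no match
B → no match — must start with `r`
C → match
D → match
E → match

C, D, E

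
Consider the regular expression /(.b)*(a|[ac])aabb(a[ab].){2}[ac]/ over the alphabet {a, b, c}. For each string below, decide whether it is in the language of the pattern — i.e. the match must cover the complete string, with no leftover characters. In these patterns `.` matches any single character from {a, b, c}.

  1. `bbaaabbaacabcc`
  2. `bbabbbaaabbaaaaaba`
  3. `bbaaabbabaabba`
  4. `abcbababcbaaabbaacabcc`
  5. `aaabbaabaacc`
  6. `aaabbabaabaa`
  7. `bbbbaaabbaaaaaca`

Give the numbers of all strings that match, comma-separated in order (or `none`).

1, 2, 3, 4, 5, 6, 7

1 → match
2 → match
3 → match
4 → match
5 → match
6 → match
7 → match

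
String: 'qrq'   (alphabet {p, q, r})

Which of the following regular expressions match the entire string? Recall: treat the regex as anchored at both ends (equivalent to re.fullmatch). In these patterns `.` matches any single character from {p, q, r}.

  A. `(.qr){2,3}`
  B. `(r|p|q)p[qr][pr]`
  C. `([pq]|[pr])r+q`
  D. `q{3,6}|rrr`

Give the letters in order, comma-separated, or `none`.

C

A → no match — must end with 'qr'
B → no match
C → match
D → no match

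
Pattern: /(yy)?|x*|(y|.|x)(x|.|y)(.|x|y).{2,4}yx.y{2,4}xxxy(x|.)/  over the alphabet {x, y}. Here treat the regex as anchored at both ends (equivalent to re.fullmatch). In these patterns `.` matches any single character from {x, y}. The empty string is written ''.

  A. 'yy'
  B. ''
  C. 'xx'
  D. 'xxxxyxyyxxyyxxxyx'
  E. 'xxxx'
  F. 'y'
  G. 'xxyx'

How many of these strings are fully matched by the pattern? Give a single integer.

A → match
B → match
C → match
D → match
E → match
F → no match
G → no match
Total matched: 5

5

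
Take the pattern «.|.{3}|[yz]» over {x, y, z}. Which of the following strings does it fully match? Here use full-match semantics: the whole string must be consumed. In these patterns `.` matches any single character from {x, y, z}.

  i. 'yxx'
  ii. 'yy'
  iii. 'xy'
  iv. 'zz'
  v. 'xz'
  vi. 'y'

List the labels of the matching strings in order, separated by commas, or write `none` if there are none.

i. 'yxx' → match
ii. 'yy' → no match
iii. 'xy' → no match
iv. 'zz' → no match
v. 'xz' → no match
vi. 'y' → match

i, vi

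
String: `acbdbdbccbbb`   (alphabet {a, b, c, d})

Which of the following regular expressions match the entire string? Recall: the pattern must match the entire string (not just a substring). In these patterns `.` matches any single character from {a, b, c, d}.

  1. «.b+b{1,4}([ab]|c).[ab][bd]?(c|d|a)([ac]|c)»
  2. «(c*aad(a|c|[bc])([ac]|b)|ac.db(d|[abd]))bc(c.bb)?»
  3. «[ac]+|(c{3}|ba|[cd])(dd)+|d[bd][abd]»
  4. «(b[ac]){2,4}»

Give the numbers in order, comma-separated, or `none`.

1 → no match
2 → match
3 → no match
4 → no match — must start with `b`

2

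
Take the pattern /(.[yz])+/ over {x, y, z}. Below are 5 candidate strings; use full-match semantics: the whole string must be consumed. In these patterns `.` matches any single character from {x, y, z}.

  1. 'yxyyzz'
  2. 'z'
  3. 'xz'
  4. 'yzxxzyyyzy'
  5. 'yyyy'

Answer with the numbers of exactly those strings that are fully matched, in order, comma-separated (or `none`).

1. 'yxyyzz' → no match
2. 'z' → no match
3. 'xz' → match
4. 'yzxxzyyyzy' → no match
5. 'yyyy' → match

3, 5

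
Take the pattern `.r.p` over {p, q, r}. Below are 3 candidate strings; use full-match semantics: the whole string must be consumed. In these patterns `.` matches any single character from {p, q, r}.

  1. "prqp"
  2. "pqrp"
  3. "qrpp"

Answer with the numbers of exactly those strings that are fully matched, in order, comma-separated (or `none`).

1, 3

1 → match
2 → no match
3 → match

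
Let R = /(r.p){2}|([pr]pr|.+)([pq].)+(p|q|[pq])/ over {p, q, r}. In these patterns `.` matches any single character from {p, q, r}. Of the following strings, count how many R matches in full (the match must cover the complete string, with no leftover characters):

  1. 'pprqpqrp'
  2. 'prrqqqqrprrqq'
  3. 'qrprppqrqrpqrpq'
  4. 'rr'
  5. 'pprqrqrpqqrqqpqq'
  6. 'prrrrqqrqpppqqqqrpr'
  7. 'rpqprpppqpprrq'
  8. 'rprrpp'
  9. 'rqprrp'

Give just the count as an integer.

3

1 → match
2 → no match
3 → no match
4 → no match
5 → match
6 → no match
7 → no match
8 → no match
9 → match
Total matched: 3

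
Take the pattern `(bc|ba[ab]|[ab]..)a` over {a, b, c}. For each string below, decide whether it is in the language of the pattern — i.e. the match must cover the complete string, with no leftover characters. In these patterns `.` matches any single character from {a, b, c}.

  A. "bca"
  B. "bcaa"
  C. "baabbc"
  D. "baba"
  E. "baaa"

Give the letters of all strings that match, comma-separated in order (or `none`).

A, B, D, E

A. "bca" → match
B. "bcaa" → match
C. "baabbc" → no match — must end with "a"
D. "baba" → match
E. "baaa" → match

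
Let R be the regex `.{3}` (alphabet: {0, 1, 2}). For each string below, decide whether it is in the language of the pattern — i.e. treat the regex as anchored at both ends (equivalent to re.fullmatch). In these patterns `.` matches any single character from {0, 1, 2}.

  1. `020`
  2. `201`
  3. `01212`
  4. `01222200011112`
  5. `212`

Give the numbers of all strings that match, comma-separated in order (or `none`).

1 → match
2 → match
3 → no match
4 → no match
5 → match

1, 2, 5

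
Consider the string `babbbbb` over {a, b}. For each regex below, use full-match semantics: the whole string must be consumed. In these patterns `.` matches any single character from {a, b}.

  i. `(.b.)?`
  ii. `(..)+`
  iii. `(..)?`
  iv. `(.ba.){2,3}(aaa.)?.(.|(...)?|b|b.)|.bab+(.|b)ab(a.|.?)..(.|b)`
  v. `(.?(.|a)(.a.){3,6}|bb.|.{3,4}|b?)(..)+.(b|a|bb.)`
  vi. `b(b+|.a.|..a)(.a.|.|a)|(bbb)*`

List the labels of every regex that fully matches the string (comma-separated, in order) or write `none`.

v

i → no match
ii → no match
iii → no match
iv → no match
v → match
vi → no match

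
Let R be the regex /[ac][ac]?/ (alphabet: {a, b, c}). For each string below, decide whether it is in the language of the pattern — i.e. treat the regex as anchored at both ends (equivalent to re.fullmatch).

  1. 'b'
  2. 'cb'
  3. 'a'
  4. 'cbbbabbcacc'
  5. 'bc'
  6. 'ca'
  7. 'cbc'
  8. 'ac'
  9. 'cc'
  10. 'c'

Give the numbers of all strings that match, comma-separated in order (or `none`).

1. 'b' → no match
2. 'cb' → no match
3. 'a' → match
4. 'cbbbabbcacc' → no match
5. 'bc' → no match
6. 'ca' → match
7. 'cbc' → no match
8. 'ac' → match
9. 'cc' → match
10. 'c' → match

3, 6, 8, 9, 10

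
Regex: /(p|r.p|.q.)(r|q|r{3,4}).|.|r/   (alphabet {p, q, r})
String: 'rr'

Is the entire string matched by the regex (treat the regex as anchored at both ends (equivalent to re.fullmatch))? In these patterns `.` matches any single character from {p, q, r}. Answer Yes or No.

No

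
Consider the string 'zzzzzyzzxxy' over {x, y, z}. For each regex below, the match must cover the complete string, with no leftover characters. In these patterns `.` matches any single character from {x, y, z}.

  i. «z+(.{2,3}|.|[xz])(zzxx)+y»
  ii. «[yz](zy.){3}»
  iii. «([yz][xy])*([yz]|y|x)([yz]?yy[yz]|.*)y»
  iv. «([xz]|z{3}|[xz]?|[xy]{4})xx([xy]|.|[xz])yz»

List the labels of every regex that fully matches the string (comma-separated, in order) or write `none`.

i, iii

i → match
ii → no match
iii → match
iv → no match — must end with 'yz'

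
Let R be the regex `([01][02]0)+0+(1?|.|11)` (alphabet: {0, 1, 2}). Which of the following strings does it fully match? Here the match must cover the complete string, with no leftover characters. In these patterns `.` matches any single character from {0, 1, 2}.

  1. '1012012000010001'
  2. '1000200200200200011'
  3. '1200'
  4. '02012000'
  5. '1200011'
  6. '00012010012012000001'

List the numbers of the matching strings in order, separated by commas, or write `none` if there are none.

2, 3, 4, 5, 6

1 → no match
2 → match
3 → match
4 → match
5 → match
6 → match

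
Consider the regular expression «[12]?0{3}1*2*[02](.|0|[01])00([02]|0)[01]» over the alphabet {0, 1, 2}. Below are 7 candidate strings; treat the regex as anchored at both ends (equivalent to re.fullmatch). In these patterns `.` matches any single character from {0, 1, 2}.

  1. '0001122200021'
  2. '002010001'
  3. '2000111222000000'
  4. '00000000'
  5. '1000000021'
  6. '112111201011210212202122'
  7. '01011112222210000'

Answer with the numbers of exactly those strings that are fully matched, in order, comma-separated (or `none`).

1 → match
2 → no match
3 → match
4 → no match
5 → match
6 → no match
7 → no match

1, 3, 5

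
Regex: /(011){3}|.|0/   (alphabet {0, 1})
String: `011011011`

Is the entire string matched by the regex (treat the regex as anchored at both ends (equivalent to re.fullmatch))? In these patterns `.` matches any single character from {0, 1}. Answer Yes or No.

Yes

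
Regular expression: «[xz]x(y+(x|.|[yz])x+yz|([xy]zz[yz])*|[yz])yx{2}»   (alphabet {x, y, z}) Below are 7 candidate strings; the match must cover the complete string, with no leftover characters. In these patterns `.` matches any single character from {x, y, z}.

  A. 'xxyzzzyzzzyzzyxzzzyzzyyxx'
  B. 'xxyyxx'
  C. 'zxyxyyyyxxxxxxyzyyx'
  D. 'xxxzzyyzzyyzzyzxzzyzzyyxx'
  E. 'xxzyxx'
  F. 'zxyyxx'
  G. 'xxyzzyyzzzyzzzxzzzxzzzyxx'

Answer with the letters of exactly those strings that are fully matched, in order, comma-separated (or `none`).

A, B, E, F, G

A → match
B → match
C → no match
D → no match
E → match
F → match
G → match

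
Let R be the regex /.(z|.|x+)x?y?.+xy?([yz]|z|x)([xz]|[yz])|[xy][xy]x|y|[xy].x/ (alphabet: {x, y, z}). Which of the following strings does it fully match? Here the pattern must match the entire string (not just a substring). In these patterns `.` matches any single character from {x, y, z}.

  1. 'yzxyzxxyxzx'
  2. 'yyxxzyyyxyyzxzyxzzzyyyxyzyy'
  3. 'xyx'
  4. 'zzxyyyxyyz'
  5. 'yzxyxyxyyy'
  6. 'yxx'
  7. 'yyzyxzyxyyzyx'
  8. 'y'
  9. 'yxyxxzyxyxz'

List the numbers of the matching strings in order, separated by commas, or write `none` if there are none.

1, 3, 4, 5, 6, 8, 9

1. 'yzxyzxxyxzx' → match
2 → no match
3. 'xyx' → match
4. 'zzxyyyxyyz' → match
5. 'yzxyxyxyyy' → match
6. 'yxx' → match
7 → no match
8. 'y' → match
9. 'yxyxxzyxyxz' → match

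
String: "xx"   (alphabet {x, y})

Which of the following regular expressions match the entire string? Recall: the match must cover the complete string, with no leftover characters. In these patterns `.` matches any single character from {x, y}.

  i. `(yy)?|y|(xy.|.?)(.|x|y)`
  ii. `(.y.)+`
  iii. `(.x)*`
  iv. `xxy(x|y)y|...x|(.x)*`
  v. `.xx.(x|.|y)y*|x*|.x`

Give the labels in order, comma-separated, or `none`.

i → match
ii → no match
iii → match
iv → match
v → match

i, iii, iv, v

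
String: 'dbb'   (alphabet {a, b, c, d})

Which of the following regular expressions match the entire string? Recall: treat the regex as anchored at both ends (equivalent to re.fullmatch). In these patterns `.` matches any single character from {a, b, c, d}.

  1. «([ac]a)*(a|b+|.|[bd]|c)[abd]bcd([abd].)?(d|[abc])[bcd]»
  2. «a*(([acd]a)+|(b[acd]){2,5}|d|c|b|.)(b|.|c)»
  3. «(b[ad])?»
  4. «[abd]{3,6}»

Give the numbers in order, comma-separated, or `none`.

4

1 → no match
2 → no match
3 → no match
4 → match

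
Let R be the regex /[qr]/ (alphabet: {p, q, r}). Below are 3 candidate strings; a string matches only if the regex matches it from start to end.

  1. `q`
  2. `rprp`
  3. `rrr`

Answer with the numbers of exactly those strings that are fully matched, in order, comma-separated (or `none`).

1 → match
2 → no match
3 → no match

1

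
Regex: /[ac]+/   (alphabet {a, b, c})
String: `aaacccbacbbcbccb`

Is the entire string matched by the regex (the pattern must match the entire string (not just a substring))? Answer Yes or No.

No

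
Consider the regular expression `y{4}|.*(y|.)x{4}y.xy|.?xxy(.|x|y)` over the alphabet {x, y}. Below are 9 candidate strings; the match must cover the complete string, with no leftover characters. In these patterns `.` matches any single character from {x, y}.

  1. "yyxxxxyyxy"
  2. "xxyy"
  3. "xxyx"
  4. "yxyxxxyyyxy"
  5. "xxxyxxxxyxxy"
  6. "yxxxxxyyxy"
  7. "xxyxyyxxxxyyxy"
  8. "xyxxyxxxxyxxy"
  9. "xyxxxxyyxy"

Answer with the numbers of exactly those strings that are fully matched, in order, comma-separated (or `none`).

1 → match
2 → match
3 → match
4 → no match
5 → match
6 → match
7 → match
8 → match
9 → match

1, 2, 3, 5, 6, 7, 8, 9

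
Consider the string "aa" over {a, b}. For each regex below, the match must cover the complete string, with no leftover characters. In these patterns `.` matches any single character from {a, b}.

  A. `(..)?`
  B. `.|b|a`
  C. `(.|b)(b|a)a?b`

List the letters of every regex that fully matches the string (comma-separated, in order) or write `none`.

A

A → match
B → no match
C → no match — must end with "b"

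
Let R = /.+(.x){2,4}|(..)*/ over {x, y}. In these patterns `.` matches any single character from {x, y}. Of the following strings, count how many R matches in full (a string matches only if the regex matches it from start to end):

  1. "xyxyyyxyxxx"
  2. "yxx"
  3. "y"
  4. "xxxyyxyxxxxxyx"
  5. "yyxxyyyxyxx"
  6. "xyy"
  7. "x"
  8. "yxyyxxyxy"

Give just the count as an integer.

2

1 → match
2 → no match
3 → no match
4 → match
5 → no match
6 → no match
7 → no match
8 → no match
Total matched: 2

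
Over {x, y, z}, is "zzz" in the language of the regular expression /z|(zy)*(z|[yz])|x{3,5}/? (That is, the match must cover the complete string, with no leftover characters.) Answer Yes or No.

No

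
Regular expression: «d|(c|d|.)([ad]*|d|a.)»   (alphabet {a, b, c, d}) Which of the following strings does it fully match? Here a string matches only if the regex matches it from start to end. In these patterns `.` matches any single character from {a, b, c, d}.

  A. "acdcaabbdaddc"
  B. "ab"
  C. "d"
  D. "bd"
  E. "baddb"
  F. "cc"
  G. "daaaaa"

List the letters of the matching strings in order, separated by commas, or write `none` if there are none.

A → no match
B → no match
C → match
D → match
E → no match
F → no match
G → match

C, D, G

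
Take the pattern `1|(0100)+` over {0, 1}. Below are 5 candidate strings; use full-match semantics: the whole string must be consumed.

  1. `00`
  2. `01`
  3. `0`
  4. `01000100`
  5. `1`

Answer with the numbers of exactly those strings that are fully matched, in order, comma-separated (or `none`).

1 → no match
2 → no match
3 → no match
4 → match
5 → match

4, 5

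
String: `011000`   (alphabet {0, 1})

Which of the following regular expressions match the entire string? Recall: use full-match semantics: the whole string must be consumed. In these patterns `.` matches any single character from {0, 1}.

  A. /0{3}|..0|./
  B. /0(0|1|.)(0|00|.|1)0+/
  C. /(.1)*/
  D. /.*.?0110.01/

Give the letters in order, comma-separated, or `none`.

A → no match
B → match
C → no match
D → no match — must end with `01`

B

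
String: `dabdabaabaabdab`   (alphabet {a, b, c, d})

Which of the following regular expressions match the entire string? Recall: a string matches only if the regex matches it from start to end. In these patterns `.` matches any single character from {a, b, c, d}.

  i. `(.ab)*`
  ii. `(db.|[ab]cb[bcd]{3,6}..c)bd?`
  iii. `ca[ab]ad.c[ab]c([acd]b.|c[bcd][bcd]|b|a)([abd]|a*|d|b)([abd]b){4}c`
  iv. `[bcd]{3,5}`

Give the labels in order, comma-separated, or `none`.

i

i → match
ii → no match
iii → no match — must start with `ca`
iv → no match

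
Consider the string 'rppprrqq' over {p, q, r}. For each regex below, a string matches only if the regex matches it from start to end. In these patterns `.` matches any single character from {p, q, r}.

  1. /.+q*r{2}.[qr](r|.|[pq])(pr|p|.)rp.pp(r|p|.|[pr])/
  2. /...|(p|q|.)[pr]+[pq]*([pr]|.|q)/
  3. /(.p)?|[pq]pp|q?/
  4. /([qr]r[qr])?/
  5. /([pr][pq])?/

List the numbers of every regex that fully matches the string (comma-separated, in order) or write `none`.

1 → no match
2 → match
3 → no match
4 → no match
5 → no match

2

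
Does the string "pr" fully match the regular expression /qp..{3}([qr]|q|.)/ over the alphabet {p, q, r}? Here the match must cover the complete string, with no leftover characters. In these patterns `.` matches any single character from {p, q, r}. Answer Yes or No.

No

Every match must start with "qp", but "pr" does not.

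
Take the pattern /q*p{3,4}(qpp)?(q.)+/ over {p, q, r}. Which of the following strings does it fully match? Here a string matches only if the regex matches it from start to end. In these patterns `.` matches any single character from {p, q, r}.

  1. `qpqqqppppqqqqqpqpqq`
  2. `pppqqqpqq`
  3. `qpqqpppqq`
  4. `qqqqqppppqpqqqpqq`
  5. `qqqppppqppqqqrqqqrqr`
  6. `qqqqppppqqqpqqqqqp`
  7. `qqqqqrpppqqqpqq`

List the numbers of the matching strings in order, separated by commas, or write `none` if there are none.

1 → no match
2. `pppqqqpqq` → match
3. `qpqqpppqq` → no match
4 → match
5 → match
6 → match
7 → no match

2, 4, 5, 6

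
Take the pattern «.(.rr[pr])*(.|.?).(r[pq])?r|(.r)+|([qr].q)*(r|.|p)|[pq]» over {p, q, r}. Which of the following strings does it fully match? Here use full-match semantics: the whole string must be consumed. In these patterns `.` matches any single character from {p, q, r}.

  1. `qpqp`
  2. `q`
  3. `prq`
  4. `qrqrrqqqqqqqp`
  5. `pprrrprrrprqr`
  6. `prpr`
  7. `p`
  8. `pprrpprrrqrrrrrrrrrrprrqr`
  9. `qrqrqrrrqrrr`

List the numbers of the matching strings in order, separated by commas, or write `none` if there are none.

1 → match
2 → match
3 → no match
4 → match
5 → match
6 → match
7 → match
8 → match
9 → match

1, 2, 4, 5, 6, 7, 8, 9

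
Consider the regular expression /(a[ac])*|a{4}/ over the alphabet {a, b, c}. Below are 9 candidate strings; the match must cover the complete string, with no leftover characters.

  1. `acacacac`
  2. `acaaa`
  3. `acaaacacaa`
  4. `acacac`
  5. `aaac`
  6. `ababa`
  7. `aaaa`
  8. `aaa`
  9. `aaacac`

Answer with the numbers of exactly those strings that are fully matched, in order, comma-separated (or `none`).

1, 3, 4, 5, 7, 9

1. `acacacac` → match
2. `acaaa` → no match
3. `acaaacacaa` → match
4. `acacac` → match
5. `aaac` → match
6. `ababa` → no match
7. `aaaa` → match
8. `aaa` → no match
9. `aaacac` → match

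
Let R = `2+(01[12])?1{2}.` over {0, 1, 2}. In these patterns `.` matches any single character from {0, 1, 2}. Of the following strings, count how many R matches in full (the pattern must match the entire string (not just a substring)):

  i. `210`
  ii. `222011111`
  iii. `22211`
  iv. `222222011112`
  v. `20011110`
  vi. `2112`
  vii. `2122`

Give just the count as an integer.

3

i → no match
ii → match
iii → no match
iv → match
v → no match
vi → match
vii → no match
Total matched: 3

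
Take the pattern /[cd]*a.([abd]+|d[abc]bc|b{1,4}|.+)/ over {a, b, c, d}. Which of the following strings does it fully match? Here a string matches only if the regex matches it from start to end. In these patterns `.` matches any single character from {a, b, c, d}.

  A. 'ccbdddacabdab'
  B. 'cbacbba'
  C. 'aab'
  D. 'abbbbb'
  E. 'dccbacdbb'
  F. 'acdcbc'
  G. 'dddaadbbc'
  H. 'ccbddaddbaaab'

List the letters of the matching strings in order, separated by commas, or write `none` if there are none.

C, D, F, G

A → no match
B. 'cbacbba' → no match
C. 'aab' → match
D. 'abbbbb' → match
E. 'dccbacdbb' → no match
F. 'acdcbc' → match
G. 'dddaadbbc' → match
H → no match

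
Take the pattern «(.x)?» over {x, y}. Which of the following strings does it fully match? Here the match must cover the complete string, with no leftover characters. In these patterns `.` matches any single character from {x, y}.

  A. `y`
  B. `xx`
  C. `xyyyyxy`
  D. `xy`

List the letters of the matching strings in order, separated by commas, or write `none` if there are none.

B

A → no match
B → match
C → no match
D → no match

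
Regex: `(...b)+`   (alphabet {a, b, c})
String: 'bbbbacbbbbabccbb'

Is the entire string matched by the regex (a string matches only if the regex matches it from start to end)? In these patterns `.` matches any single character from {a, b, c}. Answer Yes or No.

Yes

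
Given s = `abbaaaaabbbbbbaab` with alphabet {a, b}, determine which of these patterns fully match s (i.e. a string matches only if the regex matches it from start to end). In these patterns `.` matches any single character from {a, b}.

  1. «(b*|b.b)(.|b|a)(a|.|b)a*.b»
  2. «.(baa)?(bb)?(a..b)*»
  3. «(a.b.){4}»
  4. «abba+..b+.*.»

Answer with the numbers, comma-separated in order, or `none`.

1 → no match
2 → no match
3 → no match
4 → match

4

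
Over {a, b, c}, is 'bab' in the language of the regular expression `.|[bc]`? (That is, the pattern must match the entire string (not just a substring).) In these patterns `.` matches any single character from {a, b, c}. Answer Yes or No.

No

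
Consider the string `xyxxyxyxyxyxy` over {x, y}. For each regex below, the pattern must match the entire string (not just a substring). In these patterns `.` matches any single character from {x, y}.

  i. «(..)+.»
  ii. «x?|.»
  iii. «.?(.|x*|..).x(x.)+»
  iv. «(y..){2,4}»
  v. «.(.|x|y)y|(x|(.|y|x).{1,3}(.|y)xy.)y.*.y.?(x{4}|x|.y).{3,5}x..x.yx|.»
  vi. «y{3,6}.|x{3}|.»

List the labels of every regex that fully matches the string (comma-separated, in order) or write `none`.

i, iii

i → match
ii → no match
iii → match
iv → no match — must start with `y`
v → no match
vi → no match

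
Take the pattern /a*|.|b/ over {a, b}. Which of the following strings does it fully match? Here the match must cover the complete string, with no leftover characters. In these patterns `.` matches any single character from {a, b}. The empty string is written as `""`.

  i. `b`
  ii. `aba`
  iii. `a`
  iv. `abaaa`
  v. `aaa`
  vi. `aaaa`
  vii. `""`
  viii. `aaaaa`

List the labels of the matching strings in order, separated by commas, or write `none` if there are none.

i, iii, v, vi, vii, viii

i → match
ii → no match
iii → match
iv → no match
v → match
vi → match
vii → match
viii → match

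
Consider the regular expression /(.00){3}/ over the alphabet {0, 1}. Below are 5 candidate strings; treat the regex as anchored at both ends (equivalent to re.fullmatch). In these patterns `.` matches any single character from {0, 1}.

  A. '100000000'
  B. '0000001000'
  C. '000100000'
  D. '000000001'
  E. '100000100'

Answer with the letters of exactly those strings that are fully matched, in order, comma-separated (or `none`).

A → match
B → no match
C → match
D → no match — must end with '00'
E → match

A, C, E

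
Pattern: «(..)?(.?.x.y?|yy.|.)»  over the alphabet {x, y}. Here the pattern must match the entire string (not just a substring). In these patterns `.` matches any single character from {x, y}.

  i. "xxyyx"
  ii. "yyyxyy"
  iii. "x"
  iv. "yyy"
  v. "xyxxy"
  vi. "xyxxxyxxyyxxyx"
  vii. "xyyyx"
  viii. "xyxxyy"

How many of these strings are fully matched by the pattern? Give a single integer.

i. "xxyyx" → match
ii. "yyyxyy" → match
iii. "x" → match
iv. "yyy" → match
v. "xyxxy" → match
vi → no match
vii. "xyyyx" → match
viii. "xyxxyy" → match
Total matched: 7

7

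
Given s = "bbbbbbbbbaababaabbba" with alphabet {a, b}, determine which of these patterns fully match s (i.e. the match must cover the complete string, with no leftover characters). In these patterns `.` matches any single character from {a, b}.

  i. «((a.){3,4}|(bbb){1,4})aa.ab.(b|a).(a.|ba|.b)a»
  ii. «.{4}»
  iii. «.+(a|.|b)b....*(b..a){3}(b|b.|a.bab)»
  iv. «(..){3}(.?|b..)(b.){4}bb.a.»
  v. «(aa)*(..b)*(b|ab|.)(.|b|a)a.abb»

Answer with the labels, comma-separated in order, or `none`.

i

i → match
ii → no match
iii → no match
iv → no match
v → no match — must end with "abb"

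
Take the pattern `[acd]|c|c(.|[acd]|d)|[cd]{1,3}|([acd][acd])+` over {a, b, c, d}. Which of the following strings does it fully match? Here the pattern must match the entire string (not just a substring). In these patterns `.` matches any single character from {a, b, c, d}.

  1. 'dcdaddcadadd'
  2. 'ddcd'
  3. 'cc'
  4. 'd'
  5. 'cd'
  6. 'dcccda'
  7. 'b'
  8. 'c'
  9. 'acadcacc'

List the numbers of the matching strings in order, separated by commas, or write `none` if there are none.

1, 2, 3, 4, 5, 6, 8, 9

1 → match
2 → match
3 → match
4 → match
5 → match
6 → match
7 → no match
8 → match
9 → match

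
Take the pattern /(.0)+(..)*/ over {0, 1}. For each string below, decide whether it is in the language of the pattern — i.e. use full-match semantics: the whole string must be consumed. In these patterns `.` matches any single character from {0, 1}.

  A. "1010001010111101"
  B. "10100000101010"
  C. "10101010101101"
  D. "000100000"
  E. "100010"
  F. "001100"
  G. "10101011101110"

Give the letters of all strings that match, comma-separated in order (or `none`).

A, B, C, E, F, G

A → match
B → match
C → match
D. "000100000" → no match
E. "100010" → match
F. "001100" → match
G → match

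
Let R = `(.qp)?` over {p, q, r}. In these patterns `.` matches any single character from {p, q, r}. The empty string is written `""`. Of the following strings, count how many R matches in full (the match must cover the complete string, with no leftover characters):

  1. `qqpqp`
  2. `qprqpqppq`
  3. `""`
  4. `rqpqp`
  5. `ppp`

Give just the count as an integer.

1 → no match
2 → no match
3 → match
4 → no match
5 → no match
Total matched: 1

1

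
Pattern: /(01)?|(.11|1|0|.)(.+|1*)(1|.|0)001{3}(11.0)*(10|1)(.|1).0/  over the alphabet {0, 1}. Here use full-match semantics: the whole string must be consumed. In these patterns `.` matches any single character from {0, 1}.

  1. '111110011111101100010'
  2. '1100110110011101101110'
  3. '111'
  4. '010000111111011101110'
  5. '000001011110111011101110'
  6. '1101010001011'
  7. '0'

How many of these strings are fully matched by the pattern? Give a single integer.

1

1 → no match
2 → no match
3 → no match
4 → match
5 → no match
6 → no match
7 → no match
Total matched: 1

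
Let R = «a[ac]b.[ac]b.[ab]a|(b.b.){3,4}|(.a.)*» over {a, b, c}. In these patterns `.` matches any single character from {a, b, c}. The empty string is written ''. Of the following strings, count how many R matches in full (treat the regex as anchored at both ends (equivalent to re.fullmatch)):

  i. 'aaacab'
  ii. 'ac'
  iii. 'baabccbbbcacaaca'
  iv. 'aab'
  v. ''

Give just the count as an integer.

3

i → match
ii → no match
iii → no match
iv → match
v → match
Total matched: 3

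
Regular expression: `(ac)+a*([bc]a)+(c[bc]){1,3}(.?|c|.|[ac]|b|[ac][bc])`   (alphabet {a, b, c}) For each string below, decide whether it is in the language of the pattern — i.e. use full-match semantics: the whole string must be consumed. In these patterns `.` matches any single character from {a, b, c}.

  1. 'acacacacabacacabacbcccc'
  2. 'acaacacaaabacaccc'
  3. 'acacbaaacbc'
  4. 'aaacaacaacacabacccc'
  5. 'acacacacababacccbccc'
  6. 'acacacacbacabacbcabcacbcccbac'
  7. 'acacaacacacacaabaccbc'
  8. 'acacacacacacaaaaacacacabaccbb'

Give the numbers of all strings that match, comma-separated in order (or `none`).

1 → match
2 → no match
3. 'acacbaaacbc' → no match
4 → no match — must start with 'ac'
5 → match
6 → no match
7 → no match
8 → no match

1, 5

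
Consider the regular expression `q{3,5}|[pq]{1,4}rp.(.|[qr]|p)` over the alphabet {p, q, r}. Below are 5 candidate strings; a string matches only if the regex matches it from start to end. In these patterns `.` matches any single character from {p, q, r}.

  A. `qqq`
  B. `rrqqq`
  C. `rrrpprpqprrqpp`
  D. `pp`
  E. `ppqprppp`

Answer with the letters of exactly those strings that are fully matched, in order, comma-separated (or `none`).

A → match
B → no match
C → no match
D → no match
E → match

A, E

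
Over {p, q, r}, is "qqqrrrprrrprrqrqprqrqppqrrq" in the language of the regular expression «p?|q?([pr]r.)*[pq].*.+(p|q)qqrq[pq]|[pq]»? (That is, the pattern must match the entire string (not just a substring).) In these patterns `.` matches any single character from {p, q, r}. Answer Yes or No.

No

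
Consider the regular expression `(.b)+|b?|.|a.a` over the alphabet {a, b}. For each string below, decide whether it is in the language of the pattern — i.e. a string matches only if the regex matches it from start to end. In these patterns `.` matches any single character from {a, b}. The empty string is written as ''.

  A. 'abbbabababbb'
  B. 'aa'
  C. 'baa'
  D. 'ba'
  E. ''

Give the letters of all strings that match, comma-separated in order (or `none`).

A → match
B → no match
C → no match
D → no match
E → match

A, E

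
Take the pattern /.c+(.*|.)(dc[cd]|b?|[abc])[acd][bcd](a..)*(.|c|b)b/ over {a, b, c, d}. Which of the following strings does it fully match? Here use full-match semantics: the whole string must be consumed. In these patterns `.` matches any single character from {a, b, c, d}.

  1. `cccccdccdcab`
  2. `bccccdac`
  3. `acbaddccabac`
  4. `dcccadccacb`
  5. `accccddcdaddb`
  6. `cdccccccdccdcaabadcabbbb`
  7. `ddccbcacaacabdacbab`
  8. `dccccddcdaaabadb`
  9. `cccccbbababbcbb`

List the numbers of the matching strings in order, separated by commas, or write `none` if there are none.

1, 5

1 → match
2 → no match — must end with `b`
3 → no match — must end with `b`
4 → no match
5 → match
6 → no match
7 → no match
8 → no match
9 → no match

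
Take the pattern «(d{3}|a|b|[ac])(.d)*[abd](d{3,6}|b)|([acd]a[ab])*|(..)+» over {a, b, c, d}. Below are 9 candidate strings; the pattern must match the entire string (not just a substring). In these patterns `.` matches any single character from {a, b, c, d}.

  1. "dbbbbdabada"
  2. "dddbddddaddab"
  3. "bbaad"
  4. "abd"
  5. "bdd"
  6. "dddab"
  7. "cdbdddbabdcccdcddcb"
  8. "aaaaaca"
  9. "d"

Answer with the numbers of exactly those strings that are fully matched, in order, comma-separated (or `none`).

1 → no match
2 → no match
3 → no match
4 → no match
5 → no match
6 → match
7 → no match
8 → no match
9 → no match

6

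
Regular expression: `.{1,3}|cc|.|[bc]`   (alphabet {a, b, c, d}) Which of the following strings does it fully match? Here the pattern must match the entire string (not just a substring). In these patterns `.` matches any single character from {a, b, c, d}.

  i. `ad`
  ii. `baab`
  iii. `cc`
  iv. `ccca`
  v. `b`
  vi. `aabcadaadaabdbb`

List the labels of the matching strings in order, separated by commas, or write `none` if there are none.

i → match
ii → no match
iii → match
iv → no match
v → match
vi → no match

i, iii, v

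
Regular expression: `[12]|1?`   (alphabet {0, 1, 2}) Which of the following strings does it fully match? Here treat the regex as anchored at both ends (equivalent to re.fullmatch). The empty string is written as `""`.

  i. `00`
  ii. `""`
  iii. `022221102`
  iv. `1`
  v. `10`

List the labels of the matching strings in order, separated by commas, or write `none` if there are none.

i. `00` → no match
ii. `""` → match
iii. `022221102` → no match
iv. `1` → match
v. `10` → no match

ii, iv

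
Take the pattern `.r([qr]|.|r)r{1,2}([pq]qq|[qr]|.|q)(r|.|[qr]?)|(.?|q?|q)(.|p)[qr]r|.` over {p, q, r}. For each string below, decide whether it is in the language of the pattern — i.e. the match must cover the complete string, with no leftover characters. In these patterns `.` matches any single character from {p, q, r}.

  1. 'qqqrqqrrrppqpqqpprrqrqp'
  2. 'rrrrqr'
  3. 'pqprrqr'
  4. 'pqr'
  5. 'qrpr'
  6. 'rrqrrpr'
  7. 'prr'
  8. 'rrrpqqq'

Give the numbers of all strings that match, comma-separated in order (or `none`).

1 → no match
2 → match
3 → no match
4 → match
5 → no match
6 → match
7 → match
8 → no match

2, 4, 6, 7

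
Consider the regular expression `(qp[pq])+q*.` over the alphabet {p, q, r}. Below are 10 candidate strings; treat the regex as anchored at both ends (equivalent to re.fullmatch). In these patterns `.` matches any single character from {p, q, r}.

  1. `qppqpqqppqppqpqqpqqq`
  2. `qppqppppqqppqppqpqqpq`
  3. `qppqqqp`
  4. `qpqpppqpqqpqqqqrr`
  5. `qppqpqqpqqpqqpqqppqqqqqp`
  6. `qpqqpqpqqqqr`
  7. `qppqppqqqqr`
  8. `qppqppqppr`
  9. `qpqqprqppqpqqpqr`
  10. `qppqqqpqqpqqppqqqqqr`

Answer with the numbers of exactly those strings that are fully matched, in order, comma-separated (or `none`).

1, 3, 5, 7, 8

1 → match
2 → no match
3. `qppqqqp` → match
4 → no match
5 → match
6. `qpqqpqpqqqqr` → no match
7. `qppqppqqqqr` → match
8. `qppqppqppr` → match
9 → no match
10 → no match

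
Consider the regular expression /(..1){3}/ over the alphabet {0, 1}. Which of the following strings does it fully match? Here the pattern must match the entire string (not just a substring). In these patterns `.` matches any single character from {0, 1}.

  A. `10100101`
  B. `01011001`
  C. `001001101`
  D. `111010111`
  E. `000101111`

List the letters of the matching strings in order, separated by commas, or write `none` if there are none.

C

A → no match
B → no match
C → match
D → no match
E → no match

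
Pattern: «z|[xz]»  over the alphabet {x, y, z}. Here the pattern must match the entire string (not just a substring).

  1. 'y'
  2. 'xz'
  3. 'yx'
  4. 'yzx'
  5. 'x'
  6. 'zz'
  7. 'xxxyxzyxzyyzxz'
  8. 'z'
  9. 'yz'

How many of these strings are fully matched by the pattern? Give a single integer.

2

1. 'y' → no match
2. 'xz' → no match
3. 'yx' → no match
4. 'yzx' → no match
5. 'x' → match
6. 'zz' → no match
7 → no match
8. 'z' → match
9. 'yz' → no match
Total matched: 2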